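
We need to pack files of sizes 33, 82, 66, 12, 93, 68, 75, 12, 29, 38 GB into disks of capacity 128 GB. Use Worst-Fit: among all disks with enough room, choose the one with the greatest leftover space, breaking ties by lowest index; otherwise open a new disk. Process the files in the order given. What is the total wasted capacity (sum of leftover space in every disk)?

disk 1: place 33 GB, 95 GB left
disk 1: place 82 GB, 13 GB left
disk 2: place 66 GB, 62 GB left
disk 2: place 12 GB, 50 GB left
disk 3: place 93 GB, 35 GB left
disk 4: place 68 GB, 60 GB left
disk 5: place 75 GB, 53 GB left
disk 4: place 12 GB, 48 GB left
disk 5: place 29 GB, 24 GB left
disk 2: place 38 GB, 12 GB left
5 disks × 128 GB = 640 GB; used 508 GB; unused 132 GB.

132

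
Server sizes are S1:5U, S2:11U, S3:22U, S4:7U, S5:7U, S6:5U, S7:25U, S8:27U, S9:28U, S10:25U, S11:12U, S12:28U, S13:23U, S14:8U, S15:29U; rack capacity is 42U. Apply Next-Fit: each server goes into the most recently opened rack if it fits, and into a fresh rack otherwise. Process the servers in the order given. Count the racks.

rack 1: place S1 (5U), 37U left
rack 1: place S2 (11U), 26U left
rack 1: place S3 (22U), 4U left
rack 2: place S4 (7U), 35U left
rack 2: place S5 (7U), 28U left
rack 2: place S6 (5U), 23U left
rack 3: place S7 (25U), 17U left
rack 4: place S8 (27U), 15U left
rack 5: place S9 (28U), 14U left
rack 6: place S10 (25U), 17U left
rack 6: place S11 (12U), 5U left
rack 7: place S12 (28U), 14U left
rack 8: place S13 (23U), 19U left
rack 8: place S14 (8U), 11U left
rack 9: place S15 (29U), 13U left
Final racks: [5,11,22] [7,7,5] [25] [27] [28] [25,12] [28] [23,8] [29].

9 racks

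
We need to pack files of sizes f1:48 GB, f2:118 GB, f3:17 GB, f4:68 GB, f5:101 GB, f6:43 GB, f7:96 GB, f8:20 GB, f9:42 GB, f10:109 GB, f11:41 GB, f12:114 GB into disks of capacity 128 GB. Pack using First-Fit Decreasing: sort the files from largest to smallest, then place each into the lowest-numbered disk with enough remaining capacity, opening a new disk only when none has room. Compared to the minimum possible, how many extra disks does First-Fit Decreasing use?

First-Fit Decreasing: [118] [114] [109,17] [101,20] [96] [68,48] [43,42,41] → 7 disks.
Total size 817 GB; any packing needs at least ⌈817/128⌉ = 7 disks.
So 7 is already optimal.

0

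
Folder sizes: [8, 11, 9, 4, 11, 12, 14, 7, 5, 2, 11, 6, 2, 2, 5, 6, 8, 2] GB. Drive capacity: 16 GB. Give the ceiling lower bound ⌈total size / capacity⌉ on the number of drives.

Total size = 8 + 11 + 9 + 4 + 11 + 12 + 14 + 7 + 5 + 2 + 11 + 6 + 2 + 2 + 5 + 6 + 8 + 2 = 125 GB.
⌈125 / 16⌉ = 8.

8 drives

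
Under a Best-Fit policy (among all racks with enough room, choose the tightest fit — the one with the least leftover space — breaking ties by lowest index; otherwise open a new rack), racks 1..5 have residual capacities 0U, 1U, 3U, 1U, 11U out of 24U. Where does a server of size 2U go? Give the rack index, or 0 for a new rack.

Racks with room: rack 3 (3U), rack 5 (11U).
Tightest fit is rack 3 with 3U free.

3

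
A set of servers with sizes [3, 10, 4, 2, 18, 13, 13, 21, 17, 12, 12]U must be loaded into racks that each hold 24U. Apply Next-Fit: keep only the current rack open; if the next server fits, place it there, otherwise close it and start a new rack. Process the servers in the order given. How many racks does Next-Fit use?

Put 3U in rack 1; 21U remain.
Put 10U in rack 1; 11U remain.
Put 4U in rack 1; 7U remain.
Put 2U in rack 1; 5U remain.
Put 18U in rack 2; 6U remain.
Put 13U in rack 3; 11U remain.
Put 13U in rack 4; 11U remain.
Put 21U in rack 5; 3U remain.
Put 17U in rack 6; 7U remain.
Put 12U in rack 7; 12U remain.
Put 12U in rack 7; 0U remain.

7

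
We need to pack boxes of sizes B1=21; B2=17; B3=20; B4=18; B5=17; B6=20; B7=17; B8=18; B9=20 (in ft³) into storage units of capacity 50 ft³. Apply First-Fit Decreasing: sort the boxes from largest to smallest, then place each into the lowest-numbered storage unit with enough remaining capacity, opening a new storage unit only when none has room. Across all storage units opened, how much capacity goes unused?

Sorted descending: 21, 20, 20, 20, 18, 18, 17, 17, 17.
21 ft³ → storage unit 1 (remaining 29 ft³)
20 ft³ → storage unit 1 (remaining 9 ft³)
20 ft³ → storage unit 2 (remaining 30 ft³)
20 ft³ → storage unit 2 (remaining 10 ft³)
18 ft³ → storage unit 3 (remaining 32 ft³)
18 ft³ → storage unit 3 (remaining 14 ft³)
17 ft³ → storage unit 4 (remaining 33 ft³)
17 ft³ → storage unit 4 (remaining 16 ft³)
17 ft³ → storage unit 5 (remaining 33 ft³)
5 storage units × 50 ft³ = 250 ft³; used 168 ft³; unused 82 ft³.

82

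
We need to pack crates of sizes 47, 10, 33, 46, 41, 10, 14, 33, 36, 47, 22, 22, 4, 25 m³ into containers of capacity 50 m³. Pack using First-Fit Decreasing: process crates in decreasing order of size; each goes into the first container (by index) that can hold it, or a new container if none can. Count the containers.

9

Sorted descending: 47, 47, 46, 41, 36, 33, 33, 25, 22, 22, 14, 10, 10, 4.
container 1: place 47 m³, 3 m³ left
container 2: place 47 m³, 3 m³ left
container 3: place 46 m³, 4 m³ left
container 4: place 41 m³, 9 m³ left
container 5: place 36 m³, 14 m³ left
container 6: place 33 m³, 17 m³ left
container 7: place 33 m³, 17 m³ left
container 8: place 25 m³, 25 m³ left
container 8: place 22 m³, 3 m³ left
container 9: place 22 m³, 28 m³ left
container 5: place 14 m³, 0 m³ left
container 6: place 10 m³, 7 m³ left
container 7: place 10 m³, 7 m³ left
container 3: place 4 m³, 0 m³ left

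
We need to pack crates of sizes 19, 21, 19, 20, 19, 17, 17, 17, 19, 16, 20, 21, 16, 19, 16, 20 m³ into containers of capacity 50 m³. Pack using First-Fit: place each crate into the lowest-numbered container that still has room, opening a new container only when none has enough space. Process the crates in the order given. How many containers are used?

19 m³ → container 1 (remaining 31 m³)
21 m³ → container 1 (remaining 10 m³)
19 m³ → container 2 (remaining 31 m³)
20 m³ → container 2 (remaining 11 m³)
19 m³ → container 3 (remaining 31 m³)
17 m³ → container 3 (remaining 14 m³)
17 m³ → container 4 (remaining 33 m³)
17 m³ → container 4 (remaining 16 m³)
19 m³ → container 5 (remaining 31 m³)
16 m³ → container 4 (remaining 0 m³)
20 m³ → container 5 (remaining 11 m³)
21 m³ → container 6 (remaining 29 m³)
16 m³ → container 6 (remaining 13 m³)
19 m³ → container 7 (remaining 31 m³)
16 m³ → container 7 (remaining 15 m³)
20 m³ → container 8 (remaining 30 m³)

8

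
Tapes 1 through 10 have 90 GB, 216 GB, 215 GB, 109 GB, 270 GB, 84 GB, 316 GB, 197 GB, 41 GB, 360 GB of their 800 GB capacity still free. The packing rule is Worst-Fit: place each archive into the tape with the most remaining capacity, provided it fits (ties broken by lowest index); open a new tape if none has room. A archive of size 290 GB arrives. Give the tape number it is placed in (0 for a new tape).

10

Tapes with room: tape 7 (316 GB), tape 10 (360 GB).
Most room is tape 10 with 360 GB free.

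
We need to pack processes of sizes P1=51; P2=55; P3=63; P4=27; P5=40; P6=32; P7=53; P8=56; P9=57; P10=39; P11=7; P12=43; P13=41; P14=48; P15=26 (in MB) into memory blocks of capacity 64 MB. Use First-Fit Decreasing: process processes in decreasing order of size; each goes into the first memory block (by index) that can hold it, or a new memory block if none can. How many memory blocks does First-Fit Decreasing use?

13

Sorted descending: 63, 57, 56, 55, 53, 51, 48, 43, 41, 40, 39, 32, 27, 26, 7.
63 MB → memory block 1 (remaining 1 MB)
57 MB → memory block 2 (remaining 7 MB)
56 MB → memory block 3 (remaining 8 MB)
55 MB → memory block 4 (remaining 9 MB)
53 MB → memory block 5 (remaining 11 MB)
51 MB → memory block 6 (remaining 13 MB)
48 MB → memory block 7 (remaining 16 MB)
43 MB → memory block 8 (remaining 21 MB)
41 MB → memory block 9 (remaining 23 MB)
40 MB → memory block 10 (remaining 24 MB)
39 MB → memory block 11 (remaining 25 MB)
32 MB → memory block 12 (remaining 32 MB)
27 MB → memory block 12 (remaining 5 MB)
26 MB → memory block 13 (remaining 38 MB)
7 MB → memory block 2 (remaining 0 MB)
Final memory blocks: [63] [57,7] [56] [55] [53] [51] [48] [43] [41] [40] [39] [32,27] [26].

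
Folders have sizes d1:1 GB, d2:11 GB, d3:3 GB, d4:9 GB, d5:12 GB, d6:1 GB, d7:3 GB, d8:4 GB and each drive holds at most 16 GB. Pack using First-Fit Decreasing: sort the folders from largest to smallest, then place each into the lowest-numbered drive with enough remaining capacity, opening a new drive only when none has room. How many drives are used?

Sorted descending: 12, 11, 9, 4, 3, 3, 1, 1.
drive 1: place 12 GB, 4 GB left
drive 2: place 11 GB, 5 GB left
drive 3: place 9 GB, 7 GB left
drive 1: place 4 GB, 0 GB left
drive 2: place 3 GB, 2 GB left
drive 3: place 3 GB, 4 GB left
drive 2: place 1 GB, 1 GB left
drive 2: place 1 GB, 0 GB left

3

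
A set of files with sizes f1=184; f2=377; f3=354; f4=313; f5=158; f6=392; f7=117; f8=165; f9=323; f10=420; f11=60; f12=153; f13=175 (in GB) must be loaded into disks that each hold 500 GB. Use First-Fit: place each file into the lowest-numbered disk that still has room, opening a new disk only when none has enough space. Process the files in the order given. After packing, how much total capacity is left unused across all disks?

Put f1 (184 GB) in disk 1; 316 GB remain.
Put f2 (377 GB) in disk 2; 123 GB remain.
Put f3 (354 GB) in disk 3; 146 GB remain.
Put f4 (313 GB) in disk 1; 3 GB remain.
Put f5 (158 GB) in disk 4; 342 GB remain.
Put f6 (392 GB) in disk 5; 108 GB remain.
Put f7 (117 GB) in disk 2; 6 GB remain.
Put f8 (165 GB) in disk 4; 177 GB remain.
Put f9 (323 GB) in disk 6; 177 GB remain.
Put f10 (420 GB) in disk 7; 80 GB remain.
Put f11 (60 GB) in disk 3; 86 GB remain.
Put f12 (153 GB) in disk 4; 24 GB remain.
Put f13 (175 GB) in disk 6; 2 GB remain.
7 disks × 500 GB = 3500 GB; used 3191 GB; unused 309 GB.

309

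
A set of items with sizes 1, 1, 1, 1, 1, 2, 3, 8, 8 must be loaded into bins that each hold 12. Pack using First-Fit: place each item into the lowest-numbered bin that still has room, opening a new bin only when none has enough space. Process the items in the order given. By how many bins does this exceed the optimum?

First-Fit: [1,1,1,1,1,2,3] [8] [8] → 3 bins.
Total size 26; any packing needs at least ⌈26/12⌉ = 3 bins.
So 3 is already optimal.

0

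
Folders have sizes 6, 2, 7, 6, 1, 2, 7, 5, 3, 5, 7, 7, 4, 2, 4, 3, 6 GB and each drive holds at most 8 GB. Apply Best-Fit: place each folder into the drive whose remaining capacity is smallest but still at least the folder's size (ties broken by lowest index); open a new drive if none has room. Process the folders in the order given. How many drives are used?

11 drives

6 GB → drive 1 (remaining 2 GB)
2 GB → drive 1 (remaining 0 GB)
7 GB → drive 2 (remaining 1 GB)
6 GB → drive 3 (remaining 2 GB)
1 GB → drive 2 (remaining 0 GB)
2 GB → drive 3 (remaining 0 GB)
7 GB → drive 4 (remaining 1 GB)
5 GB → drive 5 (remaining 3 GB)
3 GB → drive 5 (remaining 0 GB)
5 GB → drive 6 (remaining 3 GB)
7 GB → drive 7 (remaining 1 GB)
7 GB → drive 8 (remaining 1 GB)
4 GB → drive 9 (remaining 4 GB)
2 GB → drive 6 (remaining 1 GB)
4 GB → drive 9 (remaining 0 GB)
3 GB → drive 10 (remaining 5 GB)
6 GB → drive 11 (remaining 2 GB)
Final drives: [6,2] [7,1] [6,2] [7] [5,3] [5,2] [7] [7] [4,4] [3] [6].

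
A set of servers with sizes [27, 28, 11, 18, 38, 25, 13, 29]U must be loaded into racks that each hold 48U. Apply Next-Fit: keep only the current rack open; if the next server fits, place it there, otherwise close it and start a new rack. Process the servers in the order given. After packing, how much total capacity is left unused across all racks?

rack 1: place 27U, 21U left
rack 2: place 28U, 20U left
rack 2: place 11U, 9U left
rack 3: place 18U, 30U left
rack 4: place 38U, 10U left
rack 5: place 25U, 23U left
rack 5: place 13U, 10U left
rack 6: place 29U, 19U left
6 racks × 48U = 288U; used 189U; unused 99U.

99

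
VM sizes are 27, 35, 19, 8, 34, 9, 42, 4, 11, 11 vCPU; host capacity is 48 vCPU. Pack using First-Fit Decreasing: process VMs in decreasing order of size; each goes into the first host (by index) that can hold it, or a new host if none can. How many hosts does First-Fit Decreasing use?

Sorted descending: 42, 35, 34, 27, 19, 11, 11, 9, 8, 4.
42 vCPU → host 1 (remaining 6 vCPU)
35 vCPU → host 2 (remaining 13 vCPU)
34 vCPU → host 3 (remaining 14 vCPU)
27 vCPU → host 4 (remaining 21 vCPU)
19 vCPU → host 4 (remaining 2 vCPU)
11 vCPU → host 2 (remaining 2 vCPU)
11 vCPU → host 3 (remaining 3 vCPU)
9 vCPU → host 5 (remaining 39 vCPU)
8 vCPU → host 5 (remaining 31 vCPU)
4 vCPU → host 1 (remaining 2 vCPU)
Final hosts: [42,4] [35,11] [34,11] [27,19] [9,8].

5 hosts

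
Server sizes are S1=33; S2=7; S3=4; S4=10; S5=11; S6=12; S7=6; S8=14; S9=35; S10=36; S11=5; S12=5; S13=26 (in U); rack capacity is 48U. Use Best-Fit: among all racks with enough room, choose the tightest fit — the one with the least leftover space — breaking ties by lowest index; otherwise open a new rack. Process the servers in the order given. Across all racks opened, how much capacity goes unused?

S1 (33U) → rack 1 (remaining 15U)
S2 (7U) → rack 1 (remaining 8U)
S3 (4U) → rack 1 (remaining 4U)
S4 (10U) → rack 2 (remaining 38U)
S5 (11U) → rack 2 (remaining 27U)
S6 (12U) → rack 2 (remaining 15U)
S7 (6U) → rack 2 (remaining 9U)
S8 (14U) → rack 3 (remaining 34U)
S9 (35U) → rack 4 (remaining 13U)
S10 (36U) → rack 5 (remaining 12U)
S11 (5U) → rack 2 (remaining 4U)
S12 (5U) → rack 5 (remaining 7U)
S13 (26U) → rack 3 (remaining 8U)
5 racks × 48U = 240U; used 204U; unused 36U.

36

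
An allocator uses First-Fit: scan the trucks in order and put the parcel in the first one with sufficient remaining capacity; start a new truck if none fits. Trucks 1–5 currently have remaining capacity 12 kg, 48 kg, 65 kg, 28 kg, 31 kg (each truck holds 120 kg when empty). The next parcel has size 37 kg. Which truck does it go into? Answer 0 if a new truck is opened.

Trucks with room: truck 2 (48 kg), truck 3 (65 kg).
The first with room is truck 2.

2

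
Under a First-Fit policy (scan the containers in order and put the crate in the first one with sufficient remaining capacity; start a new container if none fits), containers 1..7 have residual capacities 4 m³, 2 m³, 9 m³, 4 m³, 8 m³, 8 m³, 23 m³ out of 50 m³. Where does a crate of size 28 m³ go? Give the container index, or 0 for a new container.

No container has ≥ 28 m³ free, so a new container is opened.

0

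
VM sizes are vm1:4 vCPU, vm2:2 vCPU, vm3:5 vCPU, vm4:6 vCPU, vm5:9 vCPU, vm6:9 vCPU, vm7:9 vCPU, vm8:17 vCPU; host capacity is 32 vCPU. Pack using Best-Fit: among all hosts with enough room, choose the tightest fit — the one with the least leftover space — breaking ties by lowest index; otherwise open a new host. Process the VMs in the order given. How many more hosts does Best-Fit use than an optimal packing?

1

Best-Fit: [4,2,5,6,9] [9,9] [17] → 3 hosts.
Total size 61 vCPU; any packing needs at least ⌈61/32⌉ = 2 hosts.
An optimal packing achieves that bound: [17,9,6] [9,9,5,4,2] → 2 hosts.
Excess: 3 − 2 = 1.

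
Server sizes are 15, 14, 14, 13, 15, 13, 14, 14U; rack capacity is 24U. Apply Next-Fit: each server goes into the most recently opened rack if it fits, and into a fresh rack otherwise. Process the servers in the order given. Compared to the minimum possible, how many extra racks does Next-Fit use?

Next-Fit: [15] [14] [14] [13] [15] [13] [14] [14] → 8 racks.
8 servers exceed 12U (half the capacity), and no two of those can share a rack, so at least 8 racks are needed.
So 8 is already optimal.

0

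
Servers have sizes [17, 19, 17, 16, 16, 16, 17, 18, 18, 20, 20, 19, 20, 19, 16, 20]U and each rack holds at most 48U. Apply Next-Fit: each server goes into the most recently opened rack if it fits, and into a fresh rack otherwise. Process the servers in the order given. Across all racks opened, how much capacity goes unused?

96

rack 1: place 17U, 31U left
rack 1: place 19U, 12U left
rack 2: place 17U, 31U left
rack 2: place 16U, 15U left
rack 3: place 16U, 32U left
rack 3: place 16U, 16U left
rack 4: place 17U, 31U left
rack 4: place 18U, 13U left
rack 5: place 18U, 30U left
rack 5: place 20U, 10U left
rack 6: place 20U, 28U left
rack 6: place 19U, 9U left
rack 7: place 20U, 28U left
rack 7: place 19U, 9U left
rack 8: place 16U, 32U left
rack 8: place 20U, 12U left
8 racks × 48U = 384U; used 288U; unused 96U.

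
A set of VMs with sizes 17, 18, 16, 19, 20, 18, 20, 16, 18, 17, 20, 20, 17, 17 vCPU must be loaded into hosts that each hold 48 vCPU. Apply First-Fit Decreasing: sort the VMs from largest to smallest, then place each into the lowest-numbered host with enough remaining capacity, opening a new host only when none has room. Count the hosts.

Sorted descending: 20, 20, 20, 20, 19, 18, 18, 18, 17, 17, 17, 17, 16, 16.
20 vCPU → host 1 (remaining 28 vCPU)
20 vCPU → host 1 (remaining 8 vCPU)
20 vCPU → host 2 (remaining 28 vCPU)
20 vCPU → host 2 (remaining 8 vCPU)
19 vCPU → host 3 (remaining 29 vCPU)
18 vCPU → host 3 (remaining 11 vCPU)
18 vCPU → host 4 (remaining 30 vCPU)
18 vCPU → host 4 (remaining 12 vCPU)
17 vCPU → host 5 (remaining 31 vCPU)
17 vCPU → host 5 (remaining 14 vCPU)
17 vCPU → host 6 (remaining 31 vCPU)
17 vCPU → host 6 (remaining 14 vCPU)
16 vCPU → host 7 (remaining 32 vCPU)
16 vCPU → host 7 (remaining 16 vCPU)

7 hosts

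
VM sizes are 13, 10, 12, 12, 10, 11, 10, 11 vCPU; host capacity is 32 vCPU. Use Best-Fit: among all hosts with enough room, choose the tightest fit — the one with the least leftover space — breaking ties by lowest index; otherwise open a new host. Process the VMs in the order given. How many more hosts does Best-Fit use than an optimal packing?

Best-Fit: [13,10] [12,12] [10,11,10] [11] → 4 hosts.
Total size 89 vCPU; any packing needs at least ⌈89/32⌉ = 3 hosts.
An optimal packing achieves that bound: [13,12] [12,10,10] [11,11,10] → 3 hosts.
Excess: 4 − 3 = 1.

1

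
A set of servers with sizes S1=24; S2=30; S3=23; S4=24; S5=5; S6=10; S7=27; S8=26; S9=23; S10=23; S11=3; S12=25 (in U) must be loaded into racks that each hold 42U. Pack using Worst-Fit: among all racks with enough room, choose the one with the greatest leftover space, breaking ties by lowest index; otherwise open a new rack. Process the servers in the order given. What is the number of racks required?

9

rack 1: place S1 (24U), 18U left
rack 2: place S2 (30U), 12U left
rack 3: place S3 (23U), 19U left
rack 4: place S4 (24U), 18U left
rack 3: place S5 (5U), 14U left
rack 1: place S6 (10U), 8U left
rack 5: place S7 (27U), 15U left
rack 6: place S8 (26U), 16U left
rack 7: place S9 (23U), 19U left
rack 8: place S10 (23U), 19U left
rack 7: place S11 (3U), 16U left
rack 9: place S12 (25U), 17U left
Final racks: [24,10] [30] [23,5] [24] [27] [26] [23,3] [23] [25].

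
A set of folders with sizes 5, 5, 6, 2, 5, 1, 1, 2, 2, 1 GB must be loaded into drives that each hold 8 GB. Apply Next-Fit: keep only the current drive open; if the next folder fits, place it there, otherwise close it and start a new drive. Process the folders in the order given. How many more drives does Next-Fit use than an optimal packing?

Next-Fit: [5] [5] [6,2] [5,1,1] [2,2,1] → 5 drives.
Total size 30 GB; any packing needs at least ⌈30/8⌉ = 4 drives.
An optimal packing achieves that bound: [6,2] [5,2,1] [5,2,1] [5,1] → 4 drives.
Excess: 5 − 4 = 1.

1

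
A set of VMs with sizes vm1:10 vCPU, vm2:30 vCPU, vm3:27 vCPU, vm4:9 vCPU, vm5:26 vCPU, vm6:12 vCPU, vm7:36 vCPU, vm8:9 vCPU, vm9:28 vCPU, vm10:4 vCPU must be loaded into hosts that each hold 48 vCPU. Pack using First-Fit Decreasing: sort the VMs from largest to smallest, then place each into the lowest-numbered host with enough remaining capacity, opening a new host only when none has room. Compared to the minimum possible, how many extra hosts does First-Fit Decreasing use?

First-Fit Decreasing: [36,12] [30,10,4] [28,9,9] [27] [26] → 5 hosts.
5 VMs exceed 24 vCPU (half the capacity), and no two of those can share a host, so at least 5 hosts are needed.
So 5 is already optimal.

0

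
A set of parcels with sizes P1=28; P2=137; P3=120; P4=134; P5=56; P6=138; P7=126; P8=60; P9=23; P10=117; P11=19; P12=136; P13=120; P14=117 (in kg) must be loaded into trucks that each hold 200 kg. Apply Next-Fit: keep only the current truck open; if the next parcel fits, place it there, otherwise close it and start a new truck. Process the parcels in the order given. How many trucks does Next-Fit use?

9

truck 1: place P1 (28 kg), 172 kg left
truck 1: place P2 (137 kg), 35 kg left
truck 2: place P3 (120 kg), 80 kg left
truck 3: place P4 (134 kg), 66 kg left
truck 3: place P5 (56 kg), 10 kg left
truck 4: place P6 (138 kg), 62 kg left
truck 5: place P7 (126 kg), 74 kg left
truck 5: place P8 (60 kg), 14 kg left
truck 6: place P9 (23 kg), 177 kg left
truck 6: place P10 (117 kg), 60 kg left
truck 6: place P11 (19 kg), 41 kg left
truck 7: place P12 (136 kg), 64 kg left
truck 8: place P13 (120 kg), 80 kg left
truck 9: place P14 (117 kg), 83 kg left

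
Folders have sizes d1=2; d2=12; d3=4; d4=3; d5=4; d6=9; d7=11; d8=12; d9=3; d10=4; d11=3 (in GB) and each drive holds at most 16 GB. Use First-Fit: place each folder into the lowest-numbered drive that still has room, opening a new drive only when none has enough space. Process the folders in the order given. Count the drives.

d1 (2 GB) → drive 1 (remaining 14 GB)
d2 (12 GB) → drive 1 (remaining 2 GB)
d3 (4 GB) → drive 2 (remaining 12 GB)
d4 (3 GB) → drive 2 (remaining 9 GB)
d5 (4 GB) → drive 2 (remaining 5 GB)
d6 (9 GB) → drive 3 (remaining 7 GB)
d7 (11 GB) → drive 4 (remaining 5 GB)
d8 (12 GB) → drive 5 (remaining 4 GB)
d9 (3 GB) → drive 2 (remaining 2 GB)
d10 (4 GB) → drive 3 (remaining 3 GB)
d11 (3 GB) → drive 3 (remaining 0 GB)

5 drives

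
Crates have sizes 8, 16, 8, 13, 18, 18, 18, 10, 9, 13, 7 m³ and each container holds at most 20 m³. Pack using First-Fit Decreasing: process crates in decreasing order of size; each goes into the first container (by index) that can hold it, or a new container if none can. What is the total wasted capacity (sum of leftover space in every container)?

22

Sorted descending: 18, 18, 18, 16, 13, 13, 10, 9, 8, 8, 7.
18 m³ → container 1 (remaining 2 m³)
18 m³ → container 2 (remaining 2 m³)
18 m³ → container 3 (remaining 2 m³)
16 m³ → container 4 (remaining 4 m³)
13 m³ → container 5 (remaining 7 m³)
13 m³ → container 6 (remaining 7 m³)
10 m³ → container 7 (remaining 10 m³)
9 m³ → container 7 (remaining 1 m³)
8 m³ → container 8 (remaining 12 m³)
8 m³ → container 8 (remaining 4 m³)
7 m³ → container 5 (remaining 0 m³)
8 containers × 20 m³ = 160 m³; used 138 m³; unused 22 m³.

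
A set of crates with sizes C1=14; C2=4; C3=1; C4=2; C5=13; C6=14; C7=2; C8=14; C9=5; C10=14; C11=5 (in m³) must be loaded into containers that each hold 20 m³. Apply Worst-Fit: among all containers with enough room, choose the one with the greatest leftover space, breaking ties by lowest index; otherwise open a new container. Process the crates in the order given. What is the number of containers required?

5 containers

C1 (14 m³) → container 1 (remaining 6 m³)
C2 (4 m³) → container 1 (remaining 2 m³)
C3 (1 m³) → container 1 (remaining 1 m³)
C4 (2 m³) → container 2 (remaining 18 m³)
C5 (13 m³) → container 2 (remaining 5 m³)
C6 (14 m³) → container 3 (remaining 6 m³)
C7 (2 m³) → container 3 (remaining 4 m³)
C8 (14 m³) → container 4 (remaining 6 m³)
C9 (5 m³) → container 4 (remaining 1 m³)
C10 (14 m³) → container 5 (remaining 6 m³)
C11 (5 m³) → container 5 (remaining 1 m³)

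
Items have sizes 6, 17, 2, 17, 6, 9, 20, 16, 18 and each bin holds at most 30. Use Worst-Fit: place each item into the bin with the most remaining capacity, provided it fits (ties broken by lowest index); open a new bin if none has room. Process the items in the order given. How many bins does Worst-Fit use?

Put 6 in bin 1; 24 remain.
Put 17 in bin 1; 7 remain.
Put 2 in bin 1; 5 remain.
Put 17 in bin 2; 13 remain.
Put 6 in bin 2; 7 remain.
Put 9 in bin 3; 21 remain.
Put 20 in bin 3; 1 remain.
Put 16 in bin 4; 14 remain.
Put 18 in bin 5; 12 remain.
Final bins: [6,17,2] [17,6] [9,20] [16] [18].

5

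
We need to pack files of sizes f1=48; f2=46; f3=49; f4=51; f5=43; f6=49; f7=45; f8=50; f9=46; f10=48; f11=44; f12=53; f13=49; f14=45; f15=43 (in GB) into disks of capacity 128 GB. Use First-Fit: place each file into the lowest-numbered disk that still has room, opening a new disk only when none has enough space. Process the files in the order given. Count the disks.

8

f1 (48 GB) → disk 1 (remaining 80 GB)
f2 (46 GB) → disk 1 (remaining 34 GB)
f3 (49 GB) → disk 2 (remaining 79 GB)
f4 (51 GB) → disk 2 (remaining 28 GB)
f5 (43 GB) → disk 3 (remaining 85 GB)
f6 (49 GB) → disk 3 (remaining 36 GB)
f7 (45 GB) → disk 4 (remaining 83 GB)
f8 (50 GB) → disk 4 (remaining 33 GB)
f9 (46 GB) → disk 5 (remaining 82 GB)
f10 (48 GB) → disk 5 (remaining 34 GB)
f11 (44 GB) → disk 6 (remaining 84 GB)
f12 (53 GB) → disk 6 (remaining 31 GB)
f13 (49 GB) → disk 7 (remaining 79 GB)
f14 (45 GB) → disk 7 (remaining 34 GB)
f15 (43 GB) → disk 8 (remaining 85 GB)
Final disks: [48,46] [49,51] [43,49] [45,50] [46,48] [44,53] [49,45] [43].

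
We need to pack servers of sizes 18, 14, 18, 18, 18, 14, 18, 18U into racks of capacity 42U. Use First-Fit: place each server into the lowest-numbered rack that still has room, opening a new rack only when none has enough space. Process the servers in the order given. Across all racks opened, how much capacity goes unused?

18U → rack 1 (remaining 24U)
14U → rack 1 (remaining 10U)
18U → rack 2 (remaining 24U)
18U → rack 2 (remaining 6U)
18U → rack 3 (remaining 24U)
14U → rack 3 (remaining 10U)
18U → rack 4 (remaining 24U)
18U → rack 4 (remaining 6U)
4 racks × 42U = 168U; used 136U; unused 32U.

32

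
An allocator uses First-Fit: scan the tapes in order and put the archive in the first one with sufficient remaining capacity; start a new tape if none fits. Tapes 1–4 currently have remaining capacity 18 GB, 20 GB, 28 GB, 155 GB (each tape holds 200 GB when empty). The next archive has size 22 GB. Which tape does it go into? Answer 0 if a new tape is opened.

3

Tapes with room: tape 3 (28 GB), tape 4 (155 GB).
The first with room is tape 3.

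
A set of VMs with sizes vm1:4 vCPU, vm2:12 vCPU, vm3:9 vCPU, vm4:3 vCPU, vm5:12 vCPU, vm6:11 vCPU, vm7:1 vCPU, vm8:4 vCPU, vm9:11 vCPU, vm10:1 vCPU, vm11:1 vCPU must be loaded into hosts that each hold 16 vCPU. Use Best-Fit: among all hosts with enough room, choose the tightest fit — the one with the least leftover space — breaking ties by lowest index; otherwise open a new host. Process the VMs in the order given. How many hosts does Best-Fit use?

Put vm1 (4 vCPU) in host 1; 12 vCPU remain.
Put vm2 (12 vCPU) in host 1; 0 vCPU remain.
Put vm3 (9 vCPU) in host 2; 7 vCPU remain.
Put vm4 (3 vCPU) in host 2; 4 vCPU remain.
Put vm5 (12 vCPU) in host 3; 4 vCPU remain.
Put vm6 (11 vCPU) in host 4; 5 vCPU remain.
Put vm7 (1 vCPU) in host 2; 3 vCPU remain.
Put vm8 (4 vCPU) in host 3; 0 vCPU remain.
Put vm9 (11 vCPU) in host 5; 5 vCPU remain.
Put vm10 (1 vCPU) in host 2; 2 vCPU remain.
Put vm11 (1 vCPU) in host 2; 1 vCPU remain.

5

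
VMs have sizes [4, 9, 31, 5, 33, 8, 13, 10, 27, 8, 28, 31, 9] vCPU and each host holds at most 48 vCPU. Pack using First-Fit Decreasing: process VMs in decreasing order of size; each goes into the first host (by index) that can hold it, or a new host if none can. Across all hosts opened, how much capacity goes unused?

Sorted descending: 33, 31, 31, 28, 27, 13, 10, 9, 9, 8, 8, 5, 4.
33 vCPU → host 1 (remaining 15 vCPU)
31 vCPU → host 2 (remaining 17 vCPU)
31 vCPU → host 3 (remaining 17 vCPU)
28 vCPU → host 4 (remaining 20 vCPU)
27 vCPU → host 5 (remaining 21 vCPU)
13 vCPU → host 1 (remaining 2 vCPU)
10 vCPU → host 2 (remaining 7 vCPU)
9 vCPU → host 3 (remaining 8 vCPU)
9 vCPU → host 4 (remaining 11 vCPU)
8 vCPU → host 3 (remaining 0 vCPU)
8 vCPU → host 4 (remaining 3 vCPU)
5 vCPU → host 2 (remaining 2 vCPU)
4 vCPU → host 5 (remaining 17 vCPU)
5 hosts × 48 vCPU = 240 vCPU; used 216 vCPU; unused 24 vCPU.

24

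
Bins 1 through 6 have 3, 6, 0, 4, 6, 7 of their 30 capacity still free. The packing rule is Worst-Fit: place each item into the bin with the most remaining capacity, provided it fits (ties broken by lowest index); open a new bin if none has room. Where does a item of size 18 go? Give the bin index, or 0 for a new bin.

0

No bin has ≥ 18 free, so a new bin is opened.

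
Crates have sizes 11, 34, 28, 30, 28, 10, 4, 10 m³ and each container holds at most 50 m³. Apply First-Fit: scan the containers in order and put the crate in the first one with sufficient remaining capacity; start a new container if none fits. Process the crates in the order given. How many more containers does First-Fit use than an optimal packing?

First-Fit: [11,34,4] [28,10,10] [30] [28] → 4 containers.
Total size 155 m³; any packing needs at least ⌈155/50⌉ = 4 containers.
So 4 is already optimal.

0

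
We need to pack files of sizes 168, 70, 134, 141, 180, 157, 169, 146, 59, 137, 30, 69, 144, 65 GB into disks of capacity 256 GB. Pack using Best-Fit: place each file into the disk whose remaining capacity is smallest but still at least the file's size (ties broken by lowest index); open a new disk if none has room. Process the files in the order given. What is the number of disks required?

168 GB → disk 1 (remaining 88 GB)
70 GB → disk 1 (remaining 18 GB)
134 GB → disk 2 (remaining 122 GB)
141 GB → disk 3 (remaining 115 GB)
180 GB → disk 4 (remaining 76 GB)
157 GB → disk 5 (remaining 99 GB)
169 GB → disk 6 (remaining 87 GB)
146 GB → disk 7 (remaining 110 GB)
59 GB → disk 4 (remaining 17 GB)
137 GB → disk 8 (remaining 119 GB)
30 GB → disk 6 (remaining 57 GB)
69 GB → disk 5 (remaining 30 GB)
144 GB → disk 9 (remaining 112 GB)
65 GB → disk 7 (remaining 45 GB)

9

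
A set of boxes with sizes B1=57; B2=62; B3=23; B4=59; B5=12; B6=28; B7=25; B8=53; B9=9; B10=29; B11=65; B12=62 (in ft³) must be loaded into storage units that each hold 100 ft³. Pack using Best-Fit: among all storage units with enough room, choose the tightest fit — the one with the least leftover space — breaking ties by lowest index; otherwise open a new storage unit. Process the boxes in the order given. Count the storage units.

B1 (57 ft³) → storage unit 1 (remaining 43 ft³)
B2 (62 ft³) → storage unit 2 (remaining 38 ft³)
B3 (23 ft³) → storage unit 2 (remaining 15 ft³)
B4 (59 ft³) → storage unit 3 (remaining 41 ft³)
B5 (12 ft³) → storage unit 2 (remaining 3 ft³)
B6 (28 ft³) → storage unit 3 (remaining 13 ft³)
B7 (25 ft³) → storage unit 1 (remaining 18 ft³)
B8 (53 ft³) → storage unit 4 (remaining 47 ft³)
B9 (9 ft³) → storage unit 3 (remaining 4 ft³)
B10 (29 ft³) → storage unit 4 (remaining 18 ft³)
B11 (65 ft³) → storage unit 5 (remaining 35 ft³)
B12 (62 ft³) → storage unit 6 (remaining 38 ft³)
Final storage units: [57,25] [62,23,12] [59,28,9] [53,29] [65] [62].

6 storage units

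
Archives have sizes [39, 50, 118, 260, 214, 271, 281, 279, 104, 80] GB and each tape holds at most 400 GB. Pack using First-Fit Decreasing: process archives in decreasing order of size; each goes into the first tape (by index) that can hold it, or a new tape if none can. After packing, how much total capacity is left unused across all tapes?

Sorted descending: 281, 279, 271, 260, 214, 118, 104, 80, 50, 39.
Put 281 GB in tape 1; 119 GB remain.
Put 279 GB in tape 2; 121 GB remain.
Put 271 GB in tape 3; 129 GB remain.
Put 260 GB in tape 4; 140 GB remain.
Put 214 GB in tape 5; 186 GB remain.
Put 118 GB in tape 1; 1 GB remain.
Put 104 GB in tape 2; 17 GB remain.
Put 80 GB in tape 3; 49 GB remain.
Put 50 GB in tape 4; 90 GB remain.
Put 39 GB in tape 3; 10 GB remain.
5 tapes × 400 GB = 2000 GB; used 1696 GB; unused 304 GB.

304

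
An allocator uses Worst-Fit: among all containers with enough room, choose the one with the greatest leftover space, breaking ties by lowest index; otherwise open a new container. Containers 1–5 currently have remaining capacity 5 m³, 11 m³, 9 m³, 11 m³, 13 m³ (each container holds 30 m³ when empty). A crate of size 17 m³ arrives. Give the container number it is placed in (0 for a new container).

No container has ≥ 17 m³ free, so a new container is opened.

0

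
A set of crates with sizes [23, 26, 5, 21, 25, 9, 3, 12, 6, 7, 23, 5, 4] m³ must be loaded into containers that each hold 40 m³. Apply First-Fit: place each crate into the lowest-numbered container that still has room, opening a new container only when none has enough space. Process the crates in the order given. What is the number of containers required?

container 1: place 23 m³, 17 m³ left
container 2: place 26 m³, 14 m³ left
container 1: place 5 m³, 12 m³ left
container 3: place 21 m³, 19 m³ left
container 4: place 25 m³, 15 m³ left
container 1: place 9 m³, 3 m³ left
container 1: place 3 m³, 0 m³ left
container 2: place 12 m³, 2 m³ left
container 3: place 6 m³, 13 m³ left
container 3: place 7 m³, 6 m³ left
container 5: place 23 m³, 17 m³ left
container 3: place 5 m³, 1 m³ left
container 4: place 4 m³, 11 m³ left

5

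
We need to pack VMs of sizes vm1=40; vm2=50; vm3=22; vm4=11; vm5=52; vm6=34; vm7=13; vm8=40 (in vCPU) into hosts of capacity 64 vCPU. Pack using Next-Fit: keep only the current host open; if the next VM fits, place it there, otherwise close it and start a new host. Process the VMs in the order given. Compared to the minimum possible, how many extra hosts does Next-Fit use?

1

Next-Fit: [40] [50] [22,11] [52] [34,13] [40] → 6 hosts.
Total size 262 vCPU; any packing needs at least ⌈262/64⌉ = 5 hosts.
An optimal packing achieves that bound: [52,11] [50,13] [40,22] [40] [34] → 5 hosts.
Excess: 6 − 5 = 1.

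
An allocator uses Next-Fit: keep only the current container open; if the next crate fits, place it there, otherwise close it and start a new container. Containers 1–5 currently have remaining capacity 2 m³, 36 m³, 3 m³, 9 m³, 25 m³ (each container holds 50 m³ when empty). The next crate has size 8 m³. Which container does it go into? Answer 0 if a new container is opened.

5

Next-Fit only looks at container 5, which has 25 m³ free.
8 m³ fits there.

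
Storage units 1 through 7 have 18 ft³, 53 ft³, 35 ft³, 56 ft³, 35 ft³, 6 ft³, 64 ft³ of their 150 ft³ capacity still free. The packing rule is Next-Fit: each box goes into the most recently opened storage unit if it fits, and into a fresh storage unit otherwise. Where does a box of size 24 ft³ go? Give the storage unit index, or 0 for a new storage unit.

7

Next-Fit only looks at storage unit 7, which has 64 ft³ free.
24 ft³ fits there.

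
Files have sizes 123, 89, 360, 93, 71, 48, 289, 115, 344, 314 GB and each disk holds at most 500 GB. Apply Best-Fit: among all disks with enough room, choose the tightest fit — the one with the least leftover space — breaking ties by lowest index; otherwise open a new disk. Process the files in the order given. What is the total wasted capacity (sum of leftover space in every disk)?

654

disk 1: place 123 GB, 377 GB left
disk 1: place 89 GB, 288 GB left
disk 2: place 360 GB, 140 GB left
disk 2: place 93 GB, 47 GB left
disk 1: place 71 GB, 217 GB left
disk 1: place 48 GB, 169 GB left
disk 3: place 289 GB, 211 GB left
disk 1: place 115 GB, 54 GB left
disk 4: place 344 GB, 156 GB left
disk 5: place 314 GB, 186 GB left
5 disks × 500 GB = 2500 GB; used 1846 GB; unused 654 GB.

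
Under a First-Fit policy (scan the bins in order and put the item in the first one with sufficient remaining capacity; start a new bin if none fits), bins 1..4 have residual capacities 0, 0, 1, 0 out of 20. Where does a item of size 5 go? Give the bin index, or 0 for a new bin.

0

No bin has ≥ 5 free, so a new bin is opened.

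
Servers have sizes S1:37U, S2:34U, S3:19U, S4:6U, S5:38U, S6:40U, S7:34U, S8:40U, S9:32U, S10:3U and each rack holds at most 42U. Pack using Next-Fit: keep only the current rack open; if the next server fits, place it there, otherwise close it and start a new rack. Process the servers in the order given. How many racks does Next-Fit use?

Put S1 (37U) in rack 1; 5U remain.
Put S2 (34U) in rack 2; 8U remain.
Put S3 (19U) in rack 3; 23U remain.
Put S4 (6U) in rack 3; 17U remain.
Put S5 (38U) in rack 4; 4U remain.
Put S6 (40U) in rack 5; 2U remain.
Put S7 (34U) in rack 6; 8U remain.
Put S8 (40U) in rack 7; 2U remain.
Put S9 (32U) in rack 8; 10U remain.
Put S10 (3U) in rack 8; 7U remain.

8 racks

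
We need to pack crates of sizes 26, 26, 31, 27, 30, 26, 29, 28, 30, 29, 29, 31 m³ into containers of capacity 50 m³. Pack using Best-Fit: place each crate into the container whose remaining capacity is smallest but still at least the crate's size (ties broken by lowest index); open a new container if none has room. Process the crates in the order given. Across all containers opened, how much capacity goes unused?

26 m³ → container 1 (remaining 24 m³)
26 m³ → container 2 (remaining 24 m³)
31 m³ → container 3 (remaining 19 m³)
27 m³ → container 4 (remaining 23 m³)
30 m³ → container 5 (remaining 20 m³)
26 m³ → container 6 (remaining 24 m³)
29 m³ → container 7 (remaining 21 m³)
28 m³ → container 8 (remaining 22 m³)
30 m³ → container 9 (remaining 20 m³)
29 m³ → container 10 (remaining 21 m³)
29 m³ → container 11 (remaining 21 m³)
31 m³ → container 12 (remaining 19 m³)
12 containers × 50 m³ = 600 m³; used 342 m³; unused 258 m³.

258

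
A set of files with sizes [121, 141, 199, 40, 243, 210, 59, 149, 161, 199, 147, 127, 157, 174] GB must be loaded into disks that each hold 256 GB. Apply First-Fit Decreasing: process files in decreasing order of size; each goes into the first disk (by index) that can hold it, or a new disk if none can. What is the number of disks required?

11 disks

Sorted descending: 243, 210, 199, 199, 174, 161, 157, 149, 147, 141, 127, 121, 59, 40.
disk 1: place 243 GB, 13 GB left
disk 2: place 210 GB, 46 GB left
disk 3: place 199 GB, 57 GB left
disk 4: place 199 GB, 57 GB left
disk 5: place 174 GB, 82 GB left
disk 6: place 161 GB, 95 GB left
disk 7: place 157 GB, 99 GB left
disk 8: place 149 GB, 107 GB left
disk 9: place 147 GB, 109 GB left
disk 10: place 141 GB, 115 GB left
disk 11: place 127 GB, 129 GB left
disk 11: place 121 GB, 8 GB left
disk 5: place 59 GB, 23 GB left
disk 2: place 40 GB, 6 GB left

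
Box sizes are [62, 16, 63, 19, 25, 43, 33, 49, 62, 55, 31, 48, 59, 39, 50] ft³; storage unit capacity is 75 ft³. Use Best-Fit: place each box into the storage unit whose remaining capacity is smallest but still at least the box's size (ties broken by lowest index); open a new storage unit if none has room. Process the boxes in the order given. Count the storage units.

62 ft³ → storage unit 1 (remaining 13 ft³)
16 ft³ → storage unit 2 (remaining 59 ft³)
63 ft³ → storage unit 3 (remaining 12 ft³)
19 ft³ → storage unit 2 (remaining 40 ft³)
25 ft³ → storage unit 2 (remaining 15 ft³)
43 ft³ → storage unit 4 (remaining 32 ft³)
33 ft³ → storage unit 5 (remaining 42 ft³)
49 ft³ → storage unit 6 (remaining 26 ft³)
62 ft³ → storage unit 7 (remaining 13 ft³)
55 ft³ → storage unit 8 (remaining 20 ft³)
31 ft³ → storage unit 4 (remaining 1 ft³)
48 ft³ → storage unit 9 (remaining 27 ft³)
59 ft³ → storage unit 10 (remaining 16 ft³)
39 ft³ → storage unit 5 (remaining 3 ft³)
50 ft³ → storage unit 11 (remaining 25 ft³)

11 storage units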